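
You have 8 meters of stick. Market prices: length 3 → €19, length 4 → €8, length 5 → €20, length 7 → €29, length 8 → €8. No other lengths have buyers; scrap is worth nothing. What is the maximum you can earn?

Build f[k] bottom-up: f[k] = max over allowed piece i of (p[i] + f[k−i]).
f[1] = 0
f[2] = 0
f[3] = 19
f[4] = 19
f[5] = 20
f[6] = 38  (first piece 3, then f[3]=19)
f[7] = 38
f[8] = 39  (first piece 3, then f[5]=20)
One optimal cutting: 5 + 3 → €39.

39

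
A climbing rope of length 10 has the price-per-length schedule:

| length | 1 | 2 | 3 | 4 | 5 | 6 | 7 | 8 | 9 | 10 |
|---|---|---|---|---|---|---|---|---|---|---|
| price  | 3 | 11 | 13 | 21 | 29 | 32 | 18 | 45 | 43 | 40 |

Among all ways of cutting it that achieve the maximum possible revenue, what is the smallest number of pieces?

2

Let r[k] be the best obtainable value from length k. For each k, try every first piece i and keep the best of price[i] + r[k−i].
r[1] = 3
r[2] = 11
r[3] = 14  (first piece 1, then r[2]=11)
r[4] = 22  (first piece 2, then r[2]=11)
r[5] = 29
r[6] = 33  (first piece 2, then r[4]=22)
r[7] = 40  (first piece 2, then r[5]=29)
r[8] = 45
r[9] = 51  (first piece 2, then r[7]=40)
r[10] = 58  (first piece 5, then r[5]=29)
Maximum revenue is €58.
Now minimize piece count subject to staying optimal: for each k, pieces[k] = 1 + min over i with p[i]+r[k−i]=r[k] of pieces[k−i].
pieces[7] = 2
pieces[8] = 1
pieces[9] = 3
pieces[10] = 2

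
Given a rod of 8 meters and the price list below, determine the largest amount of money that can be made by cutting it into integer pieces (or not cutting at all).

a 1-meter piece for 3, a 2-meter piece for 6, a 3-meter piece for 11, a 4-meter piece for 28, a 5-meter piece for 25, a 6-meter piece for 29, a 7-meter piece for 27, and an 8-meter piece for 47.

56

Build v[k] bottom-up: v[k] = max over allowed piece i of (p[i] + v[k−i]).
v[1] = 3
v[2] = 6  (first piece 1, then v[1]=3)
v[3] = 11
v[4] = 28
v[5] = 31  (first piece 1, then v[4]=28)
v[6] = 34  (first piece 1, then v[5]=31)
v[7] = 39  (first piece 3, then v[4]=28)
v[8] = 56  (first piece 4, then v[4]=28)
One optimal cutting: 4 + 4 → 28 + 28 = 56.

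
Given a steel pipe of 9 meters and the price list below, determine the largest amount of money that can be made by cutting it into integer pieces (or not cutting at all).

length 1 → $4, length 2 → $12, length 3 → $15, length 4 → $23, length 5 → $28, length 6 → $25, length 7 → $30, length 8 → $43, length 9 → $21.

52

Build R[k] bottom-up: R[k] = max over allowed piece i of (p[i] + R[k−i]).
R[1] = 4
R[2] = 12
R[3] = 16  (first piece 1, then R[2]=12)
R[4] = 24  (first piece 2, then R[2]=12)
R[5] = 28  (first piece 1, then R[4]=24)
R[6] = 36  (first piece 2, then R[4]=24)
R[7] = 40  (first piece 1, then R[6]=36)
R[8] = 48  (first piece 2, then R[6]=36)
R[9] = 52  (first piece 1, then R[8]=48)
One optimal cutting: 2 + 2 + 2 + 2 + 1 → $12 + $12 + $12 + $12 + $4 = $52.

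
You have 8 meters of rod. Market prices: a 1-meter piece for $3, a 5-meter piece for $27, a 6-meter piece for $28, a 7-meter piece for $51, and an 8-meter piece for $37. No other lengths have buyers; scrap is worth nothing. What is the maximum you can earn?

54

Let r[k] be the best obtainable value from length k. For each k, try every first piece i and keep the best of price[i] + r[k−i].
r[1] = 3
r[2] = 6  (first piece 1, then r[1]=3)
r[3] = 9  (first piece 1, then r[2]=6)
r[4] = 12  (first piece 1, then r[3]=9)
r[5] = max(3+12, 27+0) = 27
r[6] = max(3+27, 27+3, 28+0) = 30
r[7] = max(3+30, 27+6, 28+3, 51+0) = 51
r[8] = max(3+51, 27+9, 28+6, 51+3, 37+0) = 54
One optimal cutting: 7 + 1 → $54.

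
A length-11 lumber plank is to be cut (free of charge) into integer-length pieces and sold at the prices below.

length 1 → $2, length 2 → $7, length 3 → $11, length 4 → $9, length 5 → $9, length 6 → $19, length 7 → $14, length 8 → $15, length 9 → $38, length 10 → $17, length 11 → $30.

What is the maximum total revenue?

45

Let best[k] be the best obtainable value from length k. For each k, try every first piece i and keep the best of price[i] + best[k−i].
best[1] = 2
best[2] = 7
best[3] = 11
best[4] = 14  (first piece 2, then best[2]=7)
best[5] = 18  (first piece 2, then best[3]=11)
best[6] = 22  (first piece 3, then best[3]=11)
best[7] = 25  (first piece 2, then best[5]=18)
best[8] = 29  (first piece 2, then best[6]=22)
best[9] = 38
best[10] = 40  (first piece 1, then best[9]=38)
best[11] = 45  (first piece 2, then best[9]=38)
One optimal cutting: 9 + 2 → $38 + $7 = $45.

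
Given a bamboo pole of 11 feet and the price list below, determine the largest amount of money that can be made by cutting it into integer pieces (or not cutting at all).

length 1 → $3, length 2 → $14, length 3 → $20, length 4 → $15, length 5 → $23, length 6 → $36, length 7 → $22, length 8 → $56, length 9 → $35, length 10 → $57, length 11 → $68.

Consider every possible first cut. v[k] is the best of p[i]+v[k−i] over all sellable i≤k.
v[1] = 3
v[2] = 14
v[3] = 20
v[4] = 28  (first piece 2, then v[2]=14)
v[5] = 34  (first piece 2, then v[3]=20)
v[6] = 42  (first piece 2, then v[4]=28)
v[7] = 48  (first piece 2, then v[5]=34)
v[8] = 56  (first piece 2, then v[6]=42)
v[9] = 62  (first piece 2, then v[7]=48)
v[10] = 70  (first piece 2, then v[8]=56)
v[11] = 76  (first piece 2, then v[9]=62)
One optimal cutting: 3 + 2 + 2 + 2 + 2 → $20 + $14 + $14 + $14 + $14 = $76.

76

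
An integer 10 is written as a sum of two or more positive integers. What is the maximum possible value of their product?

Define P[k] = max over 1≤i<k of i · max(k−i, P[k−i]); the inner max lets the remainder stay uncut if that's better.
P[2] = 1×max(1,0) = 1×1 = 1
P[3] = 1×max(2,1) = 1×2 = 2
P[4] = 2×max(2,1) = 2×2 = 4
P[5] = 2×max(3,2) = 2×3 = 6
P[6] = 3×max(3,2) = 3×3 = 9
P[7] = 2×max(5,6) = 2×6 = 12
P[8] = 2×max(6,9) = 2×9 = 18
P[9] = 3×max(6,9) = 3×9 = 27
P[10] = 2×max(8,18) = 2×18 = 36
One optimal split: 3 + 3 + 2 + 2; product 3×3×2×2 = 36.

36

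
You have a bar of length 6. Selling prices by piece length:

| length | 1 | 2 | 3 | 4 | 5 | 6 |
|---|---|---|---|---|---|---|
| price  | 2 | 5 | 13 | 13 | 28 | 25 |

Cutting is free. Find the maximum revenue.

Build best[k] bottom-up: best[k] = max over allowed piece i of (p[i] + best[k−i]).
best[1] = 2
best[2] = max(2+2, 5+0) = 5
best[3] = max(2+5, 5+2, 13+0) = 13
best[4] = max(2+13, 5+5, 13+2, 13+0) = 15
best[5] = max(2+15, 5+13, 13+5, 13+2, 28+0) = 28
best[6] = max(2+28, 5+15, 13+13, 13+5, 28+2, 25+0) = 30
One optimal cutting: 5 + 1 → 28 + 2 = 30.

30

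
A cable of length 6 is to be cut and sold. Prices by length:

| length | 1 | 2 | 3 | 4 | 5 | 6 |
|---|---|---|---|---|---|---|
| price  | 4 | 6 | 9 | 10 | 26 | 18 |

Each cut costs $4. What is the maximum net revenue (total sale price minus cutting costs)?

26

Build net[k] bottom-up: net[k] = max over allowed piece i of (p[i] + net[k−i]) − 4 per cut.
net[1] = 4
net[2] = 6
net[3] = 9
net[4] = 10
net[5] = 26
net[6] = 26  (first piece 1, then net[5]=26)
One optimal plan: pieces 5 + 1 (1 cut) → $30 − $4 = $26.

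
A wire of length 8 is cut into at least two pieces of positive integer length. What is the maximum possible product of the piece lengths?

18

Let m[k] be the best product for length k (with at least one cut). For each first piece i, the rest contributes max(k−i, m[k−i]).
m[2] = 1·max(1,0) = 1·1 = 1
m[3] = max(1·2, 2·1) = 2
m[4] = max(1·3, 2·2, 3·1) = 4
m[5] = max(1·4, 2·3, 3·2, 4·1) = 6
m[6] = max(1·6, 2·4, 3·3, 4·2, 5·1) = 9
m[7] = max(1·9, 2·6, 3·4, 4·3, 5·2, 6·1) = 12
m[8] = max(1·12, 2·9, 3·6, …, 6·2, 7·1) = 18
One optimal split: 3 + 3 + 2; product 3·3·2 = 18.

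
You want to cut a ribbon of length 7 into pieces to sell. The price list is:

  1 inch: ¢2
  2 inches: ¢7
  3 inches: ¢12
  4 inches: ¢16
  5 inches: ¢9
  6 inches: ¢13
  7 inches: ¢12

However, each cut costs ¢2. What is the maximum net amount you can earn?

Let r[k] be the best obtainable value from length k. For each k, try every first piece i and keep the best of price[i] + r[k−i] minus the 2 cut fee when i<k.
r[1] = 2
r[2] = 7
r[3] = 12
r[4] = 16
r[5] = 17  (first piece 2, then r[3]=12)
r[6] = 22  (first piece 3, then r[3]=12)
r[7] = 26  (first piece 3, then r[4]=16)
One optimal plan: pieces 4 + 3 (1 cut) → ¢28 − ¢2 = ¢26.

26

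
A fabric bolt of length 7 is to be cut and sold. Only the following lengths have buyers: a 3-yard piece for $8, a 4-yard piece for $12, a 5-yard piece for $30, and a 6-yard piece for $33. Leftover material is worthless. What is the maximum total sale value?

33

Let f[k] be the best obtainable value from length k. For each k, try every first piece i and keep the best of price[i] + f[k−i].
f[1] = 0
f[2] = 0
f[3] = 8
f[4] = 12
f[5] = 30
f[6] = 33
f[7] = 33
One optimal cutting: pieces 6 with 1 yard of scrap → $33.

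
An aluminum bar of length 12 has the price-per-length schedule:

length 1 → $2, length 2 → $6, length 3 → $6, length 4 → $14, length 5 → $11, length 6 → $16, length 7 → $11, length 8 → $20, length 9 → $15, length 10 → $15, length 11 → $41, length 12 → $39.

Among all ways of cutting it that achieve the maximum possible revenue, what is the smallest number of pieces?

Let r[k] be the best obtainable value from length k. For each k, try every first piece i and keep the best of price[i] + r[k−i].
r[1] = 2
r[2] = max(2+2, 6+0) = 6
r[3] = max(2+6, 6+2, 6+0) = 8
r[4] = max(2+8, 6+6, 6+2, 14+0) = 14
r[5] = max(2+14, 6+8, 6+6, 14+2, 11+0) = 16
r[6] = max(2+16, 6+14, 6+8, 14+6, 11+2, 16+0) = 20
r[7] = max(2+20, 6+16, 6+14, …, 16+2, 11+0) = 22
r[8] = max(2+22, 6+20, 6+16, …, 11+2, 20+0) = 28
r[9] = max(2+28, 6+22, 6+20, …, 20+2, 15+0) = 30
r[10] = max(2+30, 6+28, 6+22, …, 15+2, 15+0) = 34
r[11] = max(2+34, 6+30, 6+28, …, 15+2, 41+0) = 41
r[12] = max(2+41, 6+34, 6+30, …, 41+2, 39+0) = 43
Maximum revenue is $43.
Now minimize piece count subject to staying optimal: for each k, pieces[k] = 1 + min over i with p[i]+r[k−i]=r[k] of pieces[k−i].
pieces[9] = 3
pieces[10] = 3
pieces[11] = 1
pieces[12] = 2

2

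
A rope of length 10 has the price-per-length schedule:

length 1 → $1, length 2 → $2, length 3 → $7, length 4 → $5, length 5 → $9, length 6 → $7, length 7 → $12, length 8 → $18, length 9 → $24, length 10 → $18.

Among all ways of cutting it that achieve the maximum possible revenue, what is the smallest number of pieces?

Build r[k] bottom-up: r[k] = max over allowed piece i of (p[i] + r[k−i]).
r[1] = 1
r[2] = 2  (first piece 1, then r[1]=1)
r[3] = 7
r[4] = 8  (first piece 1, then r[3]=7)
r[5] = 9  (first piece 1, then r[4]=8)
r[6] = 14  (first piece 3, then r[3]=7)
r[7] = 15  (first piece 1, then r[6]=14)
r[8] = 18
r[9] = 24
r[10] = 25  (first piece 1, then r[9]=24)
Maximum revenue is $25.
Now minimize piece count subject to staying optimal: for each k, pieces[k] = 1 + min over i with p[i]+r[k−i]=r[k] of pieces[k−i].
pieces[7] = 3
pieces[8] = 1
pieces[9] = 1
pieces[10] = 2

2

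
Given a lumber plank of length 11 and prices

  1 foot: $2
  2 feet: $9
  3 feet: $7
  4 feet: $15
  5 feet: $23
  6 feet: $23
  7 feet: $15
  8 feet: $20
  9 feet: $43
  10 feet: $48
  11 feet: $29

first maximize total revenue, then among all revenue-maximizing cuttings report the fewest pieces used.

Let r[k] be the best obtainable value from length k. For each k, try every first piece i and keep the best of price[i] + r[k−i].
r[1] = 2
r[2] = max(2+2, 9+0) = 9
r[3] = max(2+9, 9+2, 7+0) = 11
r[4] = max(2+11, 9+9, 7+2, 15+0) = 18
r[5] = max(2+18, 9+11, 7+9, 15+2, 23+0) = 23
r[6] = max(2+23, 9+18, 7+11, 15+9, 23+2, 23+0) = 27
r[7] = max(2+27, 9+23, 7+18, …, 23+2, 15+0) = 32
r[8] = max(2+32, 9+27, 7+23, …, 15+2, 20+0) = 36
r[9] = max(2+36, 9+32, 7+27, …, 20+2, 43+0) = 43
r[10] = max(2+43, 9+36, 7+32, …, 43+2, 48+0) = 48
r[11] = max(2+48, 9+43, 7+36, …, 48+2, 29+0) = 52
Maximum revenue is $52.
Now minimize piece count subject to staying optimal: for each k, pieces[k] = 1 + min over i with p[i]+r[k−i]=r[k] of pieces[k−i].
pieces[8] = 4
pieces[9] = 1
pieces[10] = 1
pieces[11] = 2

2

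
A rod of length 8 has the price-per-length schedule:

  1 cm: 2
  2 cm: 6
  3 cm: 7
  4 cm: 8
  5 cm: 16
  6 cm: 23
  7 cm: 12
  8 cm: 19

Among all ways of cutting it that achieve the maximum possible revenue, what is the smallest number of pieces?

Let r[k] be the best obtainable value from length k. For each k, try every first piece i and keep the best of price[i] + r[k−i].
r[1] = 2
r[2] = 6
r[3] = 8  (first piece 1, then r[2]=6)
r[4] = 12  (first piece 2, then r[2]=6)
r[5] = 16
r[6] = 23
r[7] = 25  (first piece 1, then r[6]=23)
r[8] = 29  (first piece 2, then r[6]=23)
Maximum revenue is 29.
Now minimize piece count subject to staying optimal: for each k, pieces[k] = 1 + min over i with p[i]+r[k−i]=r[k] of pieces[k−i].
pieces[5] = 1
pieces[6] = 1
pieces[7] = 2
pieces[8] = 2

2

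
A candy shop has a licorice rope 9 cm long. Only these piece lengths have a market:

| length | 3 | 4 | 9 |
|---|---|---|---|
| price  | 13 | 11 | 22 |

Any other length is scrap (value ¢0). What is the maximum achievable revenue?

Build best[k] bottom-up: best[k] = max over allowed piece i of (p[i] + best[k−i]).
best[1] = 0
best[2] = 0
best[3] = 13
best[4] = max(13+0, 11+0) = 13
best[5] = max(13+0, 11+0) = 13
best[6] = max(13+13, 11+0) = 26
best[7] = max(13+13, 11+13) = 26
best[8] = max(13+13, 11+13) = 26
best[9] = max(13+26, 11+13, 22+0) = 39
One optimal cutting: 3 + 3 + 3 → ¢39.

39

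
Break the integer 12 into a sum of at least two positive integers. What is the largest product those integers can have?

81

Let m[k] be the best product for length k (with at least one cut). For each first piece i, the rest contributes max(k−i, m[k−i]).
m[2] = 1*max(1,0) = 1*1 = 1
m[3] = 1*max(2,1) = 1*2 = 2
m[4] = 2*max(2,1) = 2*2 = 4
m[5] = 2*max(3,2) = 2*3 = 6
m[6] = 3*max(3,2) = 3*3 = 9
m[7] = 2*max(5,6) = 2*6 = 12
m[8] = 2*max(6,9) = 2*9 = 18
m[9] = 3*max(6,9) = 3*9 = 27
m[10] = 2*max(8,18) = 2*18 = 36
m[11] = 2*max(9,27) = 2*27 = 54
m[12] = 3*max(9,27) = 3*27 = 81
One optimal split: 3 + 3 + 3 + 3; product 3*3*3*3 = 81.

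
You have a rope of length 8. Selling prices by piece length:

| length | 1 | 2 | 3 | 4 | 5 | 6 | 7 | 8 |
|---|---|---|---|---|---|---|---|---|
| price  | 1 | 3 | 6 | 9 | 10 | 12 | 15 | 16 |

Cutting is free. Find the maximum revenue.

18

Consider every possible first cut. r[k] is the best of p[i]+r[k−i] over all sellable i≤k.
r[1] = 1
r[2] = max(1+1, 3+0) = 3
r[3] = max(1+3, 3+1, 6+0) = 6
r[4] = max(1+6, 3+3, 6+1, 9+0) = 9
r[5] = max(1+9, 3+6, 6+3, 9+1, 10+0) = 10
r[6] = max(1+10, 3+9, 6+6, 9+3, 10+1, 12+0) = 12
r[7] = max(1+12, 3+10, 6+9, …, 12+1, 15+0) = 15
r[8] = max(1+15, 3+12, 6+10, …, 15+1, 16+0) = 18
One optimal cutting: 4 + 4 → €9 + €9 = €18.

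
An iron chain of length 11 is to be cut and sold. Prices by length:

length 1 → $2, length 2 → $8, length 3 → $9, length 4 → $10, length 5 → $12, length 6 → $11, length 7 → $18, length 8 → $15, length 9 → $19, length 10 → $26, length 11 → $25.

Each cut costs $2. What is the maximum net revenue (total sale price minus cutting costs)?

33

Build net[k] bottom-up: net[k] = max over allowed piece i of (p[i] + net[k−i]) − 2 per cut.
net[1] = 2
net[2] = max(2+2-2, 8+0) = 8
net[3] = max(2+8-2, 8+2-2, 9+0) = 9
net[4] = max(2+9-2, 8+8-2, 9+2-2, 10+0) = 14
net[5] = max(2+14-2, 8+9-2, 9+8-2, 10+2-2, 12+0) = 15
net[6] = max(2+15-2, 8+14-2, 9+9-2, 10+8-2, 12+2-2, 11+0) = 20
net[7] = max(2+20-2, 8+15-2, 9+14-2, …, 11+2-2, 18+0) = 21
net[8] = max(2+21-2, 8+20-2, 9+15-2, …, 18+2-2, 15+0) = 26
net[9] = max(2+26-2, 8+21-2, 9+20-2, …, 15+2-2, 19+0) = 27
net[10] = max(2+27-2, 8+26-2, 9+21-2, …, 19+2-2, 26+0) = 32
net[11] = max(2+32-2, 8+27-2, 9+26-2, …, 26+2-2, 25+0) = 33
One optimal plan: pieces 3 + 2 + 2 + 2 + 2 (4 cuts) → $41 − $8 = $33.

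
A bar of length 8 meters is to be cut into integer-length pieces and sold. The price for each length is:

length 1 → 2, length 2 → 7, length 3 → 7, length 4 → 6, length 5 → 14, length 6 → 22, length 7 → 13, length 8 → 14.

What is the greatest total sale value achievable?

29

Let best[k] be the best obtainable value from length k. For each k, try every first piece i and keep the best of price[i] + best[k−i].
best[1] = 2
best[2] = max(2+2, 7+0) = 7
best[3] = max(2+7, 7+2, 7+0) = 9
best[4] = max(2+9, 7+7, 7+2, 6+0) = 14
best[5] = max(2+14, 7+9, 7+7, 6+2, 14+0) = 16
best[6] = max(2+16, 7+14, 7+9, 6+7, 14+2, 22+0) = 22
best[7] = max(2+22, 7+16, 7+14, …, 22+2, 13+0) = 24
best[8] = max(2+24, 7+22, 7+16, …, 13+2, 14+0) = 29
One optimal cutting: 6 + 2 → 22 + 7 = 29.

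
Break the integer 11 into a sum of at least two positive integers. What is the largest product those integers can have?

54

Let g[k] be the best product for length k (with at least one cut). For each first piece i, the rest contributes max(k−i, g[k−i]).
g[2] = 1·max(1,0) = 1·1 = 1
g[3] = max(1·2, 2·1) = 2
g[4] = max(1·3, 2·2, 3·1) = 4
g[5] = max(1·4, 2·3, 3·2, 4·1) = 6
g[6] = max(1·6, 2·4, 3·3, 4·2, 5·1) = 9
g[7] = max(1·9, 2·6, 3·4, 4·3, 5·2, 6·1) = 12
g[8] = max(1·12, 2·9, 3·6, …, 6·2, 7·1) = 18
g[9] = max(1·18, 2·12, 3·9, …, 7·2, 8·1) = 27
g[10] = max(1·27, 2·18, 3·12, …, 8·2, 9·1) = 36
g[11] = max(1·36, 2·27, 3·18, …, 9·2, 10·1) = 54
One optimal split: 3 + 3 + 3 + 2; product 3·3·3·2 = 54.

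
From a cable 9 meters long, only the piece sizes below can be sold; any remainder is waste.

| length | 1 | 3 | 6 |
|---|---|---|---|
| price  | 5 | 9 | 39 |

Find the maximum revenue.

Let f[k] be the best obtainable value from length k. For each k, try every first piece i and keep the best of price[i] + f[k−i].
f[1] = 5
f[2] = 10  (first piece 1, then f[1]=5)
f[3] = max(5+10, 9+0) = 15
f[4] = max(5+15, 9+5) = 20
f[5] = max(5+20, 9+10) = 25
f[6] = max(5+25, 9+15, 39+0) = 39
f[7] = max(5+39, 9+20, 39+5) = 44
f[8] = max(5+44, 9+25, 39+10) = 49
f[9] = max(5+49, 9+39, 39+15) = 54
One optimal cutting: 6 + 1 + 1 + 1 → 54.

54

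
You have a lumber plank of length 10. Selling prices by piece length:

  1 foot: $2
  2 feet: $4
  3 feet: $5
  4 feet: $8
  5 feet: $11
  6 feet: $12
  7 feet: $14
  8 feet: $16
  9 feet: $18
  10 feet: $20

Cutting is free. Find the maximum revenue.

22

Let best[k] be the best obtainable value from length k. For each k, try every first piece i and keep the best of price[i] + best[k−i].
best[1] = 2
best[2] = max(2+2, 4+0) = 4
best[3] = max(2+4, 4+2, 5+0) = 6
best[4] = max(2+6, 4+4, 5+2, 8+0) = 8
best[5] = max(2+8, 4+6, 5+4, 8+2, 11+0) = 11
best[6] = max(2+11, 4+8, 5+6, 8+4, 11+2, 12+0) = 13
best[7] = max(2+13, 4+11, 5+8, …, 12+2, 14+0) = 15
best[8] = max(2+15, 4+13, 5+11, …, 14+2, 16+0) = 17
best[9] = max(2+17, 4+15, 5+13, …, 16+2, 18+0) = 19
best[10] = max(2+19, 4+17, 5+15, …, 18+2, 20+0) = 22
One optimal cutting: 5 + 5 → $11 + $11 = $22.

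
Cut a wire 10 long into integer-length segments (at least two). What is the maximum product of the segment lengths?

Fill P[k] for k=2..10: at each k try every first piece i and multiply by the better of (k−i) uncut or P[k−i].
P[2] = 1*max(1,0) = 1*1 = 1
P[3] = max(1*2, 2*1) = 2
P[4] = max(1*3, 2*2, 3*1) = 4
P[5] = max(1*4, 2*3, 3*2, 4*1) = 6
P[6] = max(1*6, 2*4, 3*3, 4*2, 5*1) = 9
P[7] = max(1*9, 2*6, 3*4, 4*3, 5*2, 6*1) = 12
P[8] = max(1*12, 2*9, 3*6, …, 6*2, 7*1) = 18
P[9] = max(1*18, 2*12, 3*9, …, 7*2, 8*1) = 27
P[10] = max(1*27, 2*18, 3*12, …, 8*2, 9*1) = 36
One optimal split: 3 + 3 + 2 + 2; product 3*3*2*2 = 36.

36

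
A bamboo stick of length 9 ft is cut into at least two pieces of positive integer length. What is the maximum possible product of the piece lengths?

27

Fill g[k] for k=2..9: at each k try every first piece i and multiply by the better of (k−i) uncut or g[k−i].
g[2] = 1×max(1,0) = 1×1 = 1
g[3] = 1×max(2,1) = 1×2 = 2
g[4] = 2×max(2,1) = 2×2 = 4
g[5] = 2×max(3,2) = 2×3 = 6
g[6] = 3×max(3,2) = 3×3 = 9
g[7] = 2×max(5,6) = 2×6 = 12
g[8] = 2×max(6,9) = 2×9 = 18
g[9] = 3×max(6,9) = 3×9 = 27
One optimal split: 3 + 3 + 3; product 3×3×3 = 27.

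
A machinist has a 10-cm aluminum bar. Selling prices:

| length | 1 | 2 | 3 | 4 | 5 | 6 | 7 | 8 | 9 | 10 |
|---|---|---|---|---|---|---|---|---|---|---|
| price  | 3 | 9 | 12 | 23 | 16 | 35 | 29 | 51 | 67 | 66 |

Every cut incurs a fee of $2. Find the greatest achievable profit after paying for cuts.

Let v[k] be the best obtainable value from length k. For each k, try every first piece i and keep the best of price[i] + v[k−i] minus the 2 cut fee when i<k.
v[1] = 3
v[2] = 9
v[3] = 12
v[4] = 23
v[5] = 24  (first piece 1, then v[4]=23)
v[6] = 35
v[7] = 36  (first piece 1, then v[6]=35)
v[8] = 51
v[9] = 67
v[10] = 68  (first piece 1, then v[9]=67)
One optimal plan: pieces 9 + 1 (1 cut) → $70 − $2 = $68.

68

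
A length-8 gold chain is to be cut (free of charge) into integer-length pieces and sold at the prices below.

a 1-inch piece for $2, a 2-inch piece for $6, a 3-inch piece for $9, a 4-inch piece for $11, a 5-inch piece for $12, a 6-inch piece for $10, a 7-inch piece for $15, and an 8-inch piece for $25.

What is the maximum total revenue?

25

Let R[k] be the best obtainable value from length k. For each k, try every first piece i and keep the best of price[i] + R[k−i].
R[1] = 2
R[2] = 6
R[3] = 9
R[4] = 12  (first piece 2, then R[2]=6)
R[5] = 15  (first piece 2, then R[3]=9)
R[6] = 18  (first piece 2, then R[4]=12)
R[7] = 21  (first piece 2, then R[5]=15)
R[8] = 25
Best is to sell the whole 8-inch piece uncut for $25.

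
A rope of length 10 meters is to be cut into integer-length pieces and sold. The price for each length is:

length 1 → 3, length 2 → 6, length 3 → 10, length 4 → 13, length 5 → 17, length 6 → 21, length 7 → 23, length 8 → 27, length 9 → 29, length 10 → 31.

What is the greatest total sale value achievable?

Build R[k] bottom-up: R[k] = max over allowed piece i of (p[i] + R[k−i]).
R[1] = 3
R[2] = 6  (first piece 1, then R[1]=3)
R[3] = 10
R[4] = 13  (first piece 1, then R[3]=10)
R[5] = 17
R[6] = 21
R[7] = 24  (first piece 1, then R[6]=21)
R[8] = 27  (first piece 1, then R[7]=24)
R[9] = 31  (first piece 3, then R[6]=21)
R[10] = 34  (first piece 1, then R[9]=31)
One optimal cutting: 6 + 3 + 1 → 21 + 10 + 3 = 34.

34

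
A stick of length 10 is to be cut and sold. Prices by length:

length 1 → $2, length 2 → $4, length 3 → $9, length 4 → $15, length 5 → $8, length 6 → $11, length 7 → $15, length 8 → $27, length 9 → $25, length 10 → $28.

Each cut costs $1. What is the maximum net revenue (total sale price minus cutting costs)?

Consider every possible first cut. r[k] is the best of p[i]+r[k−i] over all sellable i≤k, charging 1 whenever i<k.
r[1] = 2
r[2] = max(2+2-1, 4+0) = 4
r[3] = max(2+4-1, 4+2-1, 9+0) = 9
r[4] = max(2+9-1, 4+4-1, 9+2-1, 15+0) = 15
r[5] = max(2+15-1, 4+9-1, 9+4-1, 15+2-1, 8+0) = 16
r[6] = max(2+16-1, 4+15-1, 9+9-1, 15+4-1, 8+2-1, 11+0) = 18
r[7] = max(2+18-1, 4+16-1, 9+15-1, …, 11+2-1, 15+0) = 23
r[8] = max(2+23-1, 4+18-1, 9+16-1, …, 15+2-1, 27+0) = 29
r[9] = max(2+29-1, 4+23-1, 9+18-1, …, 27+2-1, 25+0) = 30
r[10] = max(2+30-1, 4+29-1, 9+23-1, …, 25+2-1, 28+0) = 32
One optimal plan: pieces 4 + 4 + 2 (2 cuts) → $34 − $2 = $32.

32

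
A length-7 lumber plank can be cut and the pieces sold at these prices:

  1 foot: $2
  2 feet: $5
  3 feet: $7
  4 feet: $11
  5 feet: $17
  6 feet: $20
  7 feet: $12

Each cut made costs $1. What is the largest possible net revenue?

Let net[k] be the best obtainable value from length k. For each k, try every first piece i and keep the best of price[i] + net[k−i] minus the 1 cut fee when i<k.
net[1] = 2
net[2] = max(2+2-1, 5+0) = 5
net[3] = max(2+5-1, 5+2-1, 7+0) = 7
net[4] = max(2+7-1, 5+5-1, 7+2-1, 11+0) = 11
net[5] = max(2+11-1, 5+7-1, 7+5-1, 11+2-1, 17+0) = 17
net[6] = max(2+17-1, 5+11-1, 7+7-1, 11+5-1, 17+2-1, 20+0) = 20
net[7] = max(2+20-1, 5+17-1, 7+11-1, …, 20+2-1, 12+0) = 21
One optimal plan: pieces 6 + 1 (1 cut) → $22 − $1 = $21.

21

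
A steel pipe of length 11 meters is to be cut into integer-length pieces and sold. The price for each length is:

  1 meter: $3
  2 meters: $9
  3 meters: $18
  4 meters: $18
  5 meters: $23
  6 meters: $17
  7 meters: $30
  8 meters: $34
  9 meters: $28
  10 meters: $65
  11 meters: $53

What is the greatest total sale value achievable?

68

Let r[k] be the best obtainable value from length k. For each k, try every first piece i and keep the best of price[i] + r[k−i].
r[1] = 3
r[2] = max(3+3, 9+0) = 9
r[3] = max(3+9, 9+3, 18+0) = 18
r[4] = max(3+18, 9+9, 18+3, 18+0) = 21
r[5] = max(3+21, 9+18, 18+9, 18+3, 23+0) = 27
r[6] = max(3+27, 9+21, 18+18, 18+9, 23+3, 17+0) = 36
r[7] = max(3+36, 9+27, 18+21, …, 17+3, 30+0) = 39
r[8] = max(3+39, 9+36, 18+27, …, 30+3, 34+0) = 45
r[9] = max(3+45, 9+39, 18+36, …, 34+3, 28+0) = 54
r[10] = max(3+54, 9+45, 18+39, …, 28+3, 65+0) = 65
r[11] = max(3+65, 9+54, 18+45, …, 65+3, 53+0) = 68
One optimal cutting: 10 + 1 → $65 + $3 = $68.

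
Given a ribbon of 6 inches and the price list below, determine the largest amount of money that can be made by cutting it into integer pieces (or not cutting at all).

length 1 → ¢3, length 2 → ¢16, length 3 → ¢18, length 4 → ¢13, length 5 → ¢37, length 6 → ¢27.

Let best[k] be the best obtainable value from length k. For each k, try every first piece i and keep the best of price[i] + best[k−i].
best[1] = 3
best[2] = 16
best[3] = 19  (first piece 1, then best[2]=16)
best[4] = 32  (first piece 2, then best[2]=16)
best[5] = 37
best[6] = 48  (first piece 2, then best[4]=32)
One optimal cutting: 2 + 2 + 2 → ¢16 + ¢16 + ¢16 = ¢48.

48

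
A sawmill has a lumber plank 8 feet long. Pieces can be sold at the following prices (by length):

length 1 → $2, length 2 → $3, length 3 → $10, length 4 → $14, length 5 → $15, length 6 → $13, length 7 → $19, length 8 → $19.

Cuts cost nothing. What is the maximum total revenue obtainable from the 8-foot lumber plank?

Consider every possible first cut. R[k] is the best of p[i]+R[k−i] over all sellable i≤k.
R[1] = 2
R[2] = 4  (first piece 1, then R[1]=2)
R[3] = 10
R[4] = 14
R[5] = 16  (first piece 1, then R[4]=14)
R[6] = 20  (first piece 3, then R[3]=10)
R[7] = 24  (first piece 3, then R[4]=14)
R[8] = 28  (first piece 4, then R[4]=14)
One optimal cutting: 4 + 4 → $14 + $14 = $28.

28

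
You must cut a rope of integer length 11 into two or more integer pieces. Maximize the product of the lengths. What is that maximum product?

54

Fill m[k] for k=2..11: at each k try every first piece i and multiply by the better of (k−i) uncut or m[k−i].
m[2] = 1×max(1,0) = 1×1 = 1
m[3] = max(1×2, 2×1) = 2
m[4] = max(1×3, 2×2, 3×1) = 4
m[5] = max(1×4, 2×3, 3×2, 4×1) = 6
m[6] = max(1×6, 2×4, 3×3, 4×2, 5×1) = 9
m[7] = max(1×9, 2×6, 3×4, 4×3, 5×2, 6×1) = 12
m[8] = max(1×12, 2×9, 3×6, …, 6×2, 7×1) = 18
m[9] = max(1×18, 2×12, 3×9, …, 7×2, 8×1) = 27
m[10] = max(1×27, 2×18, 3×12, …, 8×2, 9×1) = 36
m[11] = max(1×36, 2×27, 3×18, …, 9×2, 10×1) = 54
One optimal split: 3 + 3 + 3 + 2; product 3×3×3×2 = 54.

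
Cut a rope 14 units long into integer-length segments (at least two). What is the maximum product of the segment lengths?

Define f[k] = max over 1≤i<k of i · max(k−i, f[k−i]); the inner max lets the remainder stay uncut if that's better.
f[2] = 1·max(1,0) = 1·1 = 1
f[3] = 1·max(2,1) = 1·2 = 2
f[4] = 2·max(2,1) = 2·2 = 4
f[5] = 2·max(3,2) = 2·3 = 6
f[6] = 3·max(3,2) = 3·3 = 9
f[7] = 2·max(5,6) = 2·6 = 12
f[8] = 2·max(6,9) = 2·9 = 18
f[9] = 3·max(6,9) = 3·9 = 27
f[10] = 2·max(8,18) = 2·18 = 36
f[11] = 2·max(9,27) = 2·27 = 54
f[12] = 3·max(9,27) = 3·27 = 81
f[13] = 2·max(11,54) = 2·54 = 108
f[14] = 2·max(12,81) = 2·81 = 162
One optimal split: 3 + 3 + 3 + 3 + 2; product 3·3·3·3·2 = 162.

162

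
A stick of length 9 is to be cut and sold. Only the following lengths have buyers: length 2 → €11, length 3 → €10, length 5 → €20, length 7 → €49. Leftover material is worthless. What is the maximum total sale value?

60

Build r[k] bottom-up: r[k] = max over allowed piece i of (p[i] + r[k−i]).
r[1] = 0
r[2] = 11
r[3] = max(11+0, 10+0) = 11
r[4] = max(11+11, 10+0) = 22
r[5] = max(11+11, 10+11, 20+0) = 22
r[6] = max(11+22, 10+11, 20+0) = 33
r[7] = max(11+22, 10+22, 20+11, 49+0) = 49
r[8] = max(11+33, 10+22, 20+11, 49+0) = 49
r[9] = max(11+49, 10+33, 20+22, 49+11) = 60
One optimal cutting: 7 + 2 → €60.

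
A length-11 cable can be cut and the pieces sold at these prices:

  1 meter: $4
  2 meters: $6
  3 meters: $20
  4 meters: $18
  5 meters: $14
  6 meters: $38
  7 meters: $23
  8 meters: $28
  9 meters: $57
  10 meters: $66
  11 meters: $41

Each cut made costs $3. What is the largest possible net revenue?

Consider every possible first cut. v[k] is the best of p[i]+v[k−i] over all sellable i≤k, charging 3 whenever i<k.
v[1] = 4
v[2] = max(4+4-3, 6+0) = 6
v[3] = max(4+6-3, 6+4-3, 20+0) = 20
v[4] = max(4+20-3, 6+6-3, 20+4-3, 18+0) = 21
v[5] = max(4+21-3, 6+20-3, 20+6-3, 18+4-3, 14+0) = 23
v[6] = max(4+23-3, 6+21-3, 20+20-3, 18+6-3, 14+4-3, 38+0) = 38
v[7] = max(4+38-3, 6+23-3, 20+21-3, …, 38+4-3, 23+0) = 39
v[8] = max(4+39-3, 6+38-3, 20+23-3, …, 23+4-3, 28+0) = 41
v[9] = max(4+41-3, 6+39-3, 20+38-3, …, 28+4-3, 57+0) = 57
v[10] = max(4+57-3, 6+41-3, 20+39-3, …, 57+4-3, 66+0) = 66
v[11] = max(4+66-3, 6+57-3, 20+41-3, …, 66+4-3, 41+0) = 67
One optimal plan: pieces 10 + 1 (1 cut) → $70 − $3 = $67.

67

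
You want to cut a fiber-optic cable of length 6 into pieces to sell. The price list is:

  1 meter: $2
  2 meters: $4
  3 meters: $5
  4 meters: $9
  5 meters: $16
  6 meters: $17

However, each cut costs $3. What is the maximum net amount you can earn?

17

Let r[k] be the best obtainable value from length k. For each k, try every first piece i and keep the best of price[i] + r[k−i] minus the 3 cut fee when i<k.
r[1] = 2
r[2] = 4
r[3] = 5
r[4] = 9
r[5] = 16
r[6] = 17
Best is to make no cuts and sell whole for $17.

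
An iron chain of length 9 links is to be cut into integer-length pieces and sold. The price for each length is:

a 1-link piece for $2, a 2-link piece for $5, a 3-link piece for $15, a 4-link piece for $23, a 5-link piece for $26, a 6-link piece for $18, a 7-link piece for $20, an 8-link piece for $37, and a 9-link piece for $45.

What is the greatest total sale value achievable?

Consider every possible first cut. R[k] is the best of p[i]+R[k−i] over all sellable i≤k.
R[1] = 2
R[2] = max(2+2, 5+0) = 5
R[3] = max(2+5, 5+2, 15+0) = 15
R[4] = max(2+15, 5+5, 15+2, 23+0) = 23
R[5] = max(2+23, 5+15, 15+5, 23+2, 26+0) = 26
R[6] = max(2+26, 5+23, 15+15, 23+5, 26+2, 18+0) = 30
R[7] = max(2+30, 5+26, 15+23, …, 18+2, 20+0) = 38
R[8] = max(2+38, 5+30, 15+26, …, 20+2, 37+0) = 46
R[9] = max(2+46, 5+38, 15+30, …, 37+2, 45+0) = 49
One optimal cutting: 5 + 4 → $26 + $23 = $49.

49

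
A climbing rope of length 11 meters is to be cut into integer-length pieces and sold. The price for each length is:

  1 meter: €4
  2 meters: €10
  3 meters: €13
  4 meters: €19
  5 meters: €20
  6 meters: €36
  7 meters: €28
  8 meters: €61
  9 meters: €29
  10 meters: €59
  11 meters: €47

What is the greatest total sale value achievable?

75

Build best[k] bottom-up: best[k] = max over allowed piece i of (p[i] + best[k−i]).
best[1] = 4
best[2] = max(4+4, 10+0) = 10
best[3] = max(4+10, 10+4, 13+0) = 14
best[4] = max(4+14, 10+10, 13+4, 19+0) = 20
best[5] = max(4+20, 10+14, 13+10, 19+4, 20+0) = 24
best[6] = max(4+24, 10+20, 13+14, 19+10, 20+4, 36+0) = 36
best[7] = max(4+36, 10+24, 13+20, …, 36+4, 28+0) = 40
best[8] = max(4+40, 10+36, 13+24, …, 28+4, 61+0) = 61
best[9] = max(4+61, 10+40, 13+36, …, 61+4, 29+0) = 65
best[10] = max(4+65, 10+61, 13+40, …, 29+4, 59+0) = 71
best[11] = max(4+71, 10+65, 13+61, …, 59+4, 47+0) = 75
One optimal cutting: 8 + 2 + 1 → €61 + €10 + €4 = €75.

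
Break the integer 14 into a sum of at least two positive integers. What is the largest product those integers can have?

162

Define P[k] = max over 1≤i<k of i · max(k−i, P[k−i]); the inner max lets the remainder stay uncut if that's better.
Small cases: P[2]=1, P[3]=2, P[4]=4, P[5]=6, P[6]=9, P[7]=12, P[8]=18, P[9]=27.
P[10] = max(1·27, 2·18, 3·12, …, 8·2, 9·1) = 36
P[11] = max(1·36, 2·27, 3·18, …, 9·2, 10·1) = 54
P[12] = max(1·54, 2·36, 3·27, …, 10·2, 11·1) = 81
P[13] = max(1·81, 2·54, 3·36, …, 11·2, 12·1) = 108
P[14] = max(1·108, 2·81, 3·54, …, 12·2, 13·1) = 162
One optimal split: 3 + 3 + 3 + 3 + 2; product 3·3·3·3·2 = 162.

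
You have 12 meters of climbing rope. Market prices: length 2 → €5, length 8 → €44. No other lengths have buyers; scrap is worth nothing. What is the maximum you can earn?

54

Consider every possible first cut. f[k] is the best of p[i]+f[k−i] over all sellable i≤k.
f[1] = 0
f[2] = 5
f[3] = 5
f[4] = 10  (first piece 2, then f[2]=5)
f[5] = 10
f[6] = 15  (first piece 2, then f[4]=10)
f[7] = 15
f[8] = max(5+15, 44+0) = 44
f[9] = max(5+15, 44+0) = 44
f[10] = max(5+44, 44+5) = 49
f[11] = max(5+44, 44+5) = 49
f[12] = max(5+49, 44+10) = 54
One optimal cutting: 8 + 2 + 2 → €54.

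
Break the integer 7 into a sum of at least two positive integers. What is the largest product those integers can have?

12

Let prod[k] be the best product for length k (with at least one cut). For each first piece i, the rest contributes max(k−i, prod[k−i]).
prod[2] = 1×max(1,0) = 1×1 = 1
prod[3] = max(1×2, 2×1) = 2
prod[4] = max(1×3, 2×2, 3×1) = 4
prod[5] = max(1×4, 2×3, 3×2, 4×1) = 6
prod[6] = max(1×6, 2×4, 3×3, 4×2, 5×1) = 9
prod[7] = max(1×9, 2×6, 3×4, 4×3, 5×2, 6×1) = 12
One optimal split: 3 + 2 + 2; product 3×2×2 = 12.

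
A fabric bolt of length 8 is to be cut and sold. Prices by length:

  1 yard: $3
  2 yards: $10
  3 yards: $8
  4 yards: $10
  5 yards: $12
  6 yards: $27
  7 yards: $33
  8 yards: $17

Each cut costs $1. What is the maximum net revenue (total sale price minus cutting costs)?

37

Let v[k] be the best obtainable value from length k. For each k, try every first piece i and keep the best of price[i] + v[k−i] minus the 1 cut fee when i<k.
v[1] = 3
v[2] = max(3+3-1, 10+0) = 10
v[3] = max(3+10-1, 10+3-1, 8+0) = 12
v[4] = max(3+12-1, 10+10-1, 8+3-1, 10+0) = 19
v[5] = max(3+19-1, 10+12-1, 8+10-1, 10+3-1, 12+0) = 21
v[6] = max(3+21-1, 10+19-1, 8+12-1, 10+10-1, 12+3-1, 27+0) = 28
v[7] = max(3+28-1, 10+21-1, 8+19-1, …, 27+3-1, 33+0) = 33
v[8] = max(3+33-1, 10+28-1, 8+21-1, …, 33+3-1, 17+0) = 37
One optimal plan: pieces 2 + 2 + 2 + 2 (3 cuts) → $40 − $3 = $37.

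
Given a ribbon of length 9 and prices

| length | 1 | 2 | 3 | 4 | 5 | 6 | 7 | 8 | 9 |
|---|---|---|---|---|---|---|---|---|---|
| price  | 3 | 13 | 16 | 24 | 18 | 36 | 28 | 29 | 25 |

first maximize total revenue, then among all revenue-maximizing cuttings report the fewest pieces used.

4

Let r[k] be the best obtainable value from length k. For each k, try every first piece i and keep the best of price[i] + r[k−i].
r[1] = 3
r[2] = 13
r[3] = 16  (first piece 1, then r[2]=13)
r[4] = 26  (first piece 2, then r[2]=13)
r[5] = 29  (first piece 1, then r[4]=26)
r[6] = 39  (first piece 2, then r[4]=26)
r[7] = 42  (first piece 1, then r[6]=39)
r[8] = 52  (first piece 2, then r[6]=39)
r[9] = 55  (first piece 1, then r[8]=52)
Maximum revenue is ¢55.
Now minimize piece count subject to staying optimal: for each k, pieces[k] = 1 + min over i with p[i]+r[k−i]=r[k] of pieces[k−i].
pieces[6] = 3
pieces[7] = 3
pieces[8] = 4
pieces[9] = 4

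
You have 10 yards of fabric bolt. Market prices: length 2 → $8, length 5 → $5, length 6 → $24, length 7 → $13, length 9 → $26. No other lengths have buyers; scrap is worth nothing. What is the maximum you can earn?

40

Build f[k] bottom-up: f[k] = max over allowed piece i of (p[i] + f[k−i]).
f[1] = 0
f[2] = 8
f[3] = 8
f[4] = 16  (first piece 2, then f[2]=8)
f[5] = max(8+8, 5+0) = 16
f[6] = max(8+16, 5+0, 24+0) = 24
f[7] = max(8+16, 5+8, 24+0, 13+0) = 24
f[8] = max(8+24, 5+8, 24+8, 13+0) = 32
f[9] = max(8+24, 5+16, 24+8, 13+8, 26+0) = 32
f[10] = max(8+32, 5+16, 24+16, 13+8, 26+0) = 40
One optimal cutting: 2 + 2 + 2 + 2 + 2 → $40.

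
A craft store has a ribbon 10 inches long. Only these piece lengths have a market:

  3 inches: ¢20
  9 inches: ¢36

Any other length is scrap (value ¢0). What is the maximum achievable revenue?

60

Build f[k] bottom-up: f[k] = max over allowed piece i of (p[i] + f[k−i]).
f[1] = 0
f[2] = 0
f[3] = 20
f[4] = 20
f[5] = 20
f[6] = 40  (first piece 3, then f[3]=20)
f[7] = 40
f[8] = 40
f[9] = 60  (first piece 3, then f[6]=40)
f[10] = 60
One optimal cutting: pieces 3 + 3 + 3 with 1 inch of scrap → ¢60.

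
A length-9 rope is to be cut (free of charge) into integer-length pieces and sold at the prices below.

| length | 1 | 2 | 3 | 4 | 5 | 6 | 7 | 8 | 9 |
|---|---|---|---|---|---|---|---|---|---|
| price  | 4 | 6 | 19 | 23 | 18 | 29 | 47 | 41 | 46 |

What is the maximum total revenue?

57

Build R[k] bottom-up: R[k] = max over allowed piece i of (p[i] + R[k−i]).
R[1] = 4
R[2] = max(4+4, 6+0) = 8
R[3] = max(4+8, 6+4, 19+0) = 19
R[4] = max(4+19, 6+8, 19+4, 23+0) = 23
R[5] = max(4+23, 6+19, 19+8, 23+4, 18+0) = 27
R[6] = max(4+27, 6+23, 19+19, 23+8, 18+4, 29+0) = 38
R[7] = max(4+38, 6+27, 19+23, …, 29+4, 47+0) = 47
R[8] = max(4+47, 6+38, 19+27, …, 47+4, 41+0) = 51
R[9] = max(4+51, 6+47, 19+38, …, 41+4, 46+0) = 57
One optimal cutting: 3 + 3 + 3 → €19 + €19 + €19 = €57.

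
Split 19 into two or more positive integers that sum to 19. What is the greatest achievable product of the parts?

Define f[k] = max over 1≤i<k of i · max(k−i, f[k−i]); the inner max lets the remainder stay uncut if that's better.
f[2] = 1×max(1,0) = 1×1 = 1
f[3] = 1×max(2,1) = 1×2 = 2
f[4] = 2×max(2,1) = 2×2 = 4
f[5] = 2×max(3,2) = 2×3 = 6
f[6] = 3×max(3,2) = 3×3 = 9
f[7] = 2×max(5,6) = 2×6 = 12
f[8] = 2×max(6,9) = 2×9 = 18
f[9] = 3×max(6,9) = 3×9 = 27
f[10] = 2×max(8,18) = 2×18 = 36
f[11] = 2×max(9,27) = 2×27 = 54
f[12] = 3×max(9,27) = 3×27 = 81
f[13] = 2×max(11,54) = 2×54 = 108
f[14] = 2×max(12,81) = 2×81 = 162
f[15] = 3×max(12,81) = 3×81 = 243
f[16] = 2×max(14,162) = 2×162 = 324
f[17] = 2×max(15,243) = 2×243 = 486
f[18] = 3×max(15,243) = 3×243 = 729
f[19] = 2×max(17,486) = 2×486 = 972
One optimal split: 3 + 3 + 3 + 3 + 3 + 2 + 2; product 3×3×3×3×3×2×2 = 972.

972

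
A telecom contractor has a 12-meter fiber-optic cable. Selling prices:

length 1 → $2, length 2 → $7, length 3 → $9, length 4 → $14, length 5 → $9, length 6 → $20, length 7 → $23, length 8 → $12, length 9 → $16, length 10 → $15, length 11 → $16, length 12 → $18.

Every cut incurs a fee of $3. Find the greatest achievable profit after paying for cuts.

Build r[k] bottom-up: r[k] = max over allowed piece i of (p[i] + r[k−i]) − 3 per cut.
r[1] = 2
r[2] = 7
r[3] = 9
r[4] = 14
r[5] = 13  (first piece 1, then r[4]=14)
r[6] = 20
r[7] = 23
r[8] = 25  (first piece 4, then r[4]=14)
r[9] = 27  (first piece 2, then r[7]=23)
r[10] = 31  (first piece 4, then r[6]=20)
r[11] = 34  (first piece 4, then r[7]=23)
r[12] = 37  (first piece 6, then r[6]=20)
One optimal plan: pieces 6 + 6 (1 cut) → $40 − $3 = $37.

37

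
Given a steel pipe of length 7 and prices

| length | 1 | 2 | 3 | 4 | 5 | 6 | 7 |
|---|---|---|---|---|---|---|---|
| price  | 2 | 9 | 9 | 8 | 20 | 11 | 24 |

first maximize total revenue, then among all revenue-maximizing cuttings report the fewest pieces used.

Consider every possible first cut. r[k] is the best of p[i]+r[k−i] over all sellable i≤k.
r[1] = 2
r[2] = max(2+2, 9+0) = 9
r[3] = max(2+9, 9+2, 9+0) = 11
r[4] = max(2+11, 9+9, 9+2, 8+0) = 18
r[5] = max(2+18, 9+11, 9+9, 8+2, 20+0) = 20
r[6] = max(2+20, 9+18, 9+11, 8+9, 20+2, 11+0) = 27
r[7] = max(2+27, 9+20, 9+18, …, 11+2, 24+0) = 29
Maximum revenue is $29.
Now minimize piece count subject to staying optimal: for each k, pieces[k] = 1 + min over i with p[i]+r[k−i]=r[k] of pieces[k−i].
pieces[4] = 2
pieces[5] = 1
pieces[6] = 3
pieces[7] = 2

2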